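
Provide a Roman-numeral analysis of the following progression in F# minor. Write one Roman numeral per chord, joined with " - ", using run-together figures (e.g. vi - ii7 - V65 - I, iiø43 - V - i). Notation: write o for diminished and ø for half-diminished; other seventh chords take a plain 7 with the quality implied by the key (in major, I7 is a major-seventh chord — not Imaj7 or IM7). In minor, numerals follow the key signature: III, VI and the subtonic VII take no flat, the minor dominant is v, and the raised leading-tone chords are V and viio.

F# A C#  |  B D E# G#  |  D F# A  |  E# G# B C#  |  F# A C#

F#-A-C#: root F# is the tonic; minor triad there is i.
B-D-E#-G# has root E#, degree 7 in F# minor, so viio43.
D-F#-A: major triad on D = scale degree 6 → VI.
E#-G#-B-C#: root C# is the dominant; dominant seventh chord there is V65.
F#-A-C#: root F# is the tonic; minor triad there is i.

i - viio43 - VI - V65 - i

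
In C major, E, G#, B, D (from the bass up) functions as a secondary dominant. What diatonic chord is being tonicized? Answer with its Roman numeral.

The chord is a dominant seventh chord on E.
A dominant resolves down a perfect fifth: E → A. In C major, A is scale degree 6, i.e. vi.

vi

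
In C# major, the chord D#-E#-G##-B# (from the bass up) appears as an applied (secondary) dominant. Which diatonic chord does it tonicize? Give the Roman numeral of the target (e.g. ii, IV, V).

vi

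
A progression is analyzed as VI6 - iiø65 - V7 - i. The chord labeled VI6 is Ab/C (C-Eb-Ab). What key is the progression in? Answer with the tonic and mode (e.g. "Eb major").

C minor

The chord Ab/C is a major triad rooted on Ab; its label is VI6.
If Ab is scale degree 6 and the mode makes that degree carry a major triad, the tonic is C and the mode is minor.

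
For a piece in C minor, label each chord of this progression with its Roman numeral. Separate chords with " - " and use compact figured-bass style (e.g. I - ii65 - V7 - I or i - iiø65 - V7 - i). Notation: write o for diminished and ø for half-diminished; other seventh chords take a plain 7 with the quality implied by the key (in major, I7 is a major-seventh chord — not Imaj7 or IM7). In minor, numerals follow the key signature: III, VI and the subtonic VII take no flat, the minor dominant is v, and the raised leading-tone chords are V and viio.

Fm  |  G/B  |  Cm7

Fm: minor triad on F = scale degree 4 → iv.
G/B: root G is the dominant; major triad there is V6.
Cm7 has root C, degree 1 in C minor, so i7.

iv - V6 - i7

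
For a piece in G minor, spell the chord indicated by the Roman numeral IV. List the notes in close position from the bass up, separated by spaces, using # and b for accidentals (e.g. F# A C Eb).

Scale degree 4 in G minor is C; here the chord built on it is altered to a major triad. IV is the major subdominant, borrowed from the parallel major.
So the chord is C-E-G.

C E G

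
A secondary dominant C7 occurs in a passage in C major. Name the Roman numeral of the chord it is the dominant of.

The chord is a dominant seventh chord on C.
A dominant resolves down a perfect fifth: C → F. In C major, F is scale degree 4, i.e. IV.

IV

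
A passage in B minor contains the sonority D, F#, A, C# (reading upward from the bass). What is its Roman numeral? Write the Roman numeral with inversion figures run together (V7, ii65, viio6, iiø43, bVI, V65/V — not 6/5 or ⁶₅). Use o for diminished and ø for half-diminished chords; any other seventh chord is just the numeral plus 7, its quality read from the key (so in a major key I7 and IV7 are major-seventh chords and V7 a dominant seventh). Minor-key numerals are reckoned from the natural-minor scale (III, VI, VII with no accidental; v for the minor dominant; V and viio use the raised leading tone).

III7

The pitches D-F#-A-C# form a major seventh chord rooted on D.
In B minor, D is the mediant; the diatonic major seventh chord there is III7.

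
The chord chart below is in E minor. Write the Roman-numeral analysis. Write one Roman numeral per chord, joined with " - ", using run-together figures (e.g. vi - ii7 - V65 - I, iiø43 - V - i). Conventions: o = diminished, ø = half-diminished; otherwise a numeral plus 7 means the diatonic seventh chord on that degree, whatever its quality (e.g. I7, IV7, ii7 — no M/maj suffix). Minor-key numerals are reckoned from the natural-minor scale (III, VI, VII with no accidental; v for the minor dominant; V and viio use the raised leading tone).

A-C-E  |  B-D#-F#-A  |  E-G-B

iv - V7 - i

A-C-E has root A, degree 4 in E minor, so iv.
B-D#-F#-A has root B, degree 5 in E minor, so V7.
E-G-B: minor triad on E = scale degree 1 → i.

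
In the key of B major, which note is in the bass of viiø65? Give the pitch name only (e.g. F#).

C#

viiø in B major has root A#; the chord is A#-C#-E-G#.
The figure 65 means first inversion — the third is in the bass.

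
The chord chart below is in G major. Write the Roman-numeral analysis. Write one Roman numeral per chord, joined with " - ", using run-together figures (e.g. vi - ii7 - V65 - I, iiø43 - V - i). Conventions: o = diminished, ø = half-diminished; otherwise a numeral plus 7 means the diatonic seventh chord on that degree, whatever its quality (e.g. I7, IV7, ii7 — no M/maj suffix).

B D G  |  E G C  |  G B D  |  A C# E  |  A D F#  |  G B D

I6 - IV6 - I - V/V - V64 - I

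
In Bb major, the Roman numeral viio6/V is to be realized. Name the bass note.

The applied chord viio6/V is rooted on E: E-G-Bb.
The figure 6 means first inversion — the third is in the bass.

G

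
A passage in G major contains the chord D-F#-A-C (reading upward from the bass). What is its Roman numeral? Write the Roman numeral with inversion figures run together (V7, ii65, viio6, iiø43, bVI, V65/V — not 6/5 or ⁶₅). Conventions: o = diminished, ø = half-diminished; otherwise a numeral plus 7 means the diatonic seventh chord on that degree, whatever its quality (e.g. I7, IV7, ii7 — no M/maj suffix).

Stacked in thirds the chord is D-F#-A-C: a dominant seventh chord on D.
In G major, D is the dominant; the diatonic dominant seventh chord there is V7.

V7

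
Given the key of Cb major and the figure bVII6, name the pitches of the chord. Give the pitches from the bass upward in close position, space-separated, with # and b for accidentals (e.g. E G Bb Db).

bVII6 is a major triad on the lowered seventh degree (the subtonic), borrowed from the parallel minor. In Cb major that root is Bbb.
So the chord is Bbb-Db-Fb.
The figured bass 6 indicates first inversion, placing the third (Db) in the bass: Db-Fb-Bbb.

Db Fb Bbb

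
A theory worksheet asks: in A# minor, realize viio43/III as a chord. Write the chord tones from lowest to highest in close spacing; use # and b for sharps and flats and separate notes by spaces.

viio43/III is a secondary leading-tone chord. The target III is C# in A# minor; the applied chord is rooted a semitone below, on B#.
Building a fully diminished seventh chord on B# gives B#-D#-F#-A.
The figured bass 43 indicates second inversion, placing the fifth (F#) in the bass: F#-A-B#-D#.

F# A B# D#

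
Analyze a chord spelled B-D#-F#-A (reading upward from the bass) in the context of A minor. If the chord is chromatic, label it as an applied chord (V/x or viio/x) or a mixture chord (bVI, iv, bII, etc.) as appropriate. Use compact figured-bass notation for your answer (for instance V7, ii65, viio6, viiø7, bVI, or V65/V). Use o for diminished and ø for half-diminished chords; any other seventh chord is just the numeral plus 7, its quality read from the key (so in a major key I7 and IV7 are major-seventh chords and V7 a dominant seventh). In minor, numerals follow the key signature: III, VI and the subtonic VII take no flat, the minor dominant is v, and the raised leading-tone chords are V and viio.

Stacked in thirds the chord is B-D#-F#-A: a dominant seventh chord on B.
B is not a diatonic chord root with this quality in A minor, but it lies a perfect fifth above E (V), so the chord functions as an applied dominant of V.

V7/V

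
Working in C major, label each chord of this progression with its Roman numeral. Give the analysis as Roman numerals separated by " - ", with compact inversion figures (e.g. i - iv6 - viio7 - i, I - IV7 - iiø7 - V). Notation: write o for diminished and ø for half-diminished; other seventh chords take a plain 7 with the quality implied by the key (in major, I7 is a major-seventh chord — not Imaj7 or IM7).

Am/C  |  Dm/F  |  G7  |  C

Am/C: root A is the submediant; minor triad there is vi6.
Dm/F: minor triad on D = scale degree 2 → ii6.
G7 has root G, degree 5 in C major, so V7.
C: major triad on C = scale degree 1 → I.

vi6 - ii6 - V7 - I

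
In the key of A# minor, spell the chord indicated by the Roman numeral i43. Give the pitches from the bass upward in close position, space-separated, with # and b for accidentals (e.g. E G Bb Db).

In A# minor, the tonic is A#, and the diatonic chord built there is a minor seventh chord.
That chord is spelled A#-C#-E#-G#.
With the 43 figure the chord is in second inversion; from the bass E# upward in close position it reads E#-G#-A#-C#.

E# G# A# C#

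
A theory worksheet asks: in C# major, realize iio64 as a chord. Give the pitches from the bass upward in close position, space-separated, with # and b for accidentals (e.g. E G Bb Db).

A D# F#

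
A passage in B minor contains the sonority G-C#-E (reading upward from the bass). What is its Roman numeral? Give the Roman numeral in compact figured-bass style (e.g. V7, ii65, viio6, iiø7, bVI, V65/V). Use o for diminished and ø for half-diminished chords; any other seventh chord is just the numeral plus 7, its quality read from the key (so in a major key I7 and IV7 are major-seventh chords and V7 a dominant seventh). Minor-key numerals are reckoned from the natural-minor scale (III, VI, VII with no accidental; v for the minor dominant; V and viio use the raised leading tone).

iio64

The pitches C#-E-G form a diminished triad rooted on C#.
In B minor, C# is the supertonic; the diatonic diminished triad there is iio.
With G in the bass the chord is in second inversion, so the figured bass is 64.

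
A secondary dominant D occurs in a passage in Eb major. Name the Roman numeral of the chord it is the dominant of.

iii

The chord is a major triad on D.
A dominant resolves down a perfect fifth: D → G. In Eb major, G is scale degree 3, i.e. iii.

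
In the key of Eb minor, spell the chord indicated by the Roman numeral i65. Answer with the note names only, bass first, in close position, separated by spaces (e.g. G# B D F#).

Gb Bb Db Eb

The numeral's case and figure indicate a minor seventh chord. In Eb minor its root, the tonic, is Eb.
That chord is spelled Eb-Gb-Bb-Db.
With the 65 figure the chord is in first inversion; from the bass Gb upward in close position it reads Gb-Bb-Db-Eb.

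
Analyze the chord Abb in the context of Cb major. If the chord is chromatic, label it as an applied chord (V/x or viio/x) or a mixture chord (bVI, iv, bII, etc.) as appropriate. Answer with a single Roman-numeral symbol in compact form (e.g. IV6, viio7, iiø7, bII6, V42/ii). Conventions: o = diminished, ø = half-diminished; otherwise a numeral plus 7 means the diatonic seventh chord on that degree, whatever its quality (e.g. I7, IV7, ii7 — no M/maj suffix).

bVI

Stacked in thirds the chord is Abb-Cb-Ebb: a major triad on Abb.
Abb is the lowered sixth degree of Cb major (diatonic 6 would be Ab). This is a major triad on the lowered sixth degree, borrowed from the parallel minor.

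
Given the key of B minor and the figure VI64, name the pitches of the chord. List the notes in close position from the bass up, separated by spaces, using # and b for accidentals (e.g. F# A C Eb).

D G B

In B minor, the sixth degree is G, and the diatonic chord built there is a major triad.
That chord is spelled G-B-D.
The figured bass 64 indicates second inversion, placing the fifth (D) in the bass: D-G-B.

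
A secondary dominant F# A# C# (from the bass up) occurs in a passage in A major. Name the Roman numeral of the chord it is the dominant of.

The chord is a major triad on F#.
A dominant resolves down a perfect fifth: F# → B. In A major, B is scale degree 2, i.e. ii.

ii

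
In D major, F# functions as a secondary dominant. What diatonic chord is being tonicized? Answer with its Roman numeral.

vi

The chord is a major triad on F#.
A dominant resolves down a perfect fifth: F# → B. In D major, B is scale degree 6, i.e. vi.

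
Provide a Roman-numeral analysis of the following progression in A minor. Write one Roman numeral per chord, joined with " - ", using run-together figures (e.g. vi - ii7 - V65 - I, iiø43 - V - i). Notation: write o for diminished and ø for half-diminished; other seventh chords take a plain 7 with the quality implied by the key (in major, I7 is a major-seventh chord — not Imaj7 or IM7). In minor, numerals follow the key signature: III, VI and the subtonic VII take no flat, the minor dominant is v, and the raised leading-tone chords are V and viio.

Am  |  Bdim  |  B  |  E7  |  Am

i - iio - V/V - V7 - i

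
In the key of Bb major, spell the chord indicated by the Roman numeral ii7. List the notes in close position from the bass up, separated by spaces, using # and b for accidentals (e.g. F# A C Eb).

C Eb G Bb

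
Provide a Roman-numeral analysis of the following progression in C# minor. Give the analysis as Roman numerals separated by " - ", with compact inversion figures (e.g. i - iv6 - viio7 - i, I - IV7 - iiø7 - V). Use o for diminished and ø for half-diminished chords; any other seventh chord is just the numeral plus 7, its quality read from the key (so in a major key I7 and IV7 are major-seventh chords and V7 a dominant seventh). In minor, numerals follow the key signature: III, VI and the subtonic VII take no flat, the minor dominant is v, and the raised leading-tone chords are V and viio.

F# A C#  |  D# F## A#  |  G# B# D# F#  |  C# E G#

iv - V/V - V7 - i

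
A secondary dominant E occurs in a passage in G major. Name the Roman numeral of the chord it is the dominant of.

ii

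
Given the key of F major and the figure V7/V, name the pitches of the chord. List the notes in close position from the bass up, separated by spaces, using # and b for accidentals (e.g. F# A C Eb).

G B D F

The slash means an applied dominant: we want the dominant of V. In F major, V is C major, and its dominant is built on G.
Building a dominant seventh chord on G gives G-B-D-F.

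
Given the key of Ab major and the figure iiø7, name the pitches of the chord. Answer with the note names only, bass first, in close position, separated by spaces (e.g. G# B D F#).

iiø7 is the half-diminished supertonic seventh, borrowed from the parallel minor. In Ab major that root is Bb.
So the chord is Bb-Db-Fb-Ab, a half-diminished seventh chord.

Bb Db Fb Ab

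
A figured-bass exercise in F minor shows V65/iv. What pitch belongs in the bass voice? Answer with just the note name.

The applied chord V65/iv is rooted on F: F-A-C-Eb.
The figure 65 means first inversion — the third is in the bass.

A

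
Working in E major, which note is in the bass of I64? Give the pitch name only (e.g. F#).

B

I in E major has root E; the chord is E-G#-B.
The figure 64 means second inversion — the fifth is in the bass.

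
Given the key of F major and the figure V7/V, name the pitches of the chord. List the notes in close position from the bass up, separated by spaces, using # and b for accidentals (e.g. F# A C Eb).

The slash means an applied dominant: we want the dominant of V. In F major, V is C major, and its dominant is built on G.
Building a dominant seventh chord on G gives G-B-D-F.

G B D F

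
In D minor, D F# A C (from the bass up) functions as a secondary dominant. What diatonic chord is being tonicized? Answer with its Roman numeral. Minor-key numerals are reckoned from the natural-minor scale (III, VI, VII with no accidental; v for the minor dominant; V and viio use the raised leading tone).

iv

The chord is a dominant seventh chord on D.
A dominant resolves down a perfect fifth: D → G. In D minor, G is scale degree 4, i.e. iv.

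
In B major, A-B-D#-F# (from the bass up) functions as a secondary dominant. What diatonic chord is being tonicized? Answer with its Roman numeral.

The chord is a dominant seventh chord on B.
A dominant resolves down a perfect fifth: B → E. In B major, E is scale degree 4, i.e. IV.

IV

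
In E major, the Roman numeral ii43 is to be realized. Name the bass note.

C#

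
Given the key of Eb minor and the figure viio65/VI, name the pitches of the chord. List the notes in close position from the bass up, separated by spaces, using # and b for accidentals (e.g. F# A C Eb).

Db Fb Abb Bb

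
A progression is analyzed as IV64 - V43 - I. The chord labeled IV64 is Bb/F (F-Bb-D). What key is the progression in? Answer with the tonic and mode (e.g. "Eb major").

F major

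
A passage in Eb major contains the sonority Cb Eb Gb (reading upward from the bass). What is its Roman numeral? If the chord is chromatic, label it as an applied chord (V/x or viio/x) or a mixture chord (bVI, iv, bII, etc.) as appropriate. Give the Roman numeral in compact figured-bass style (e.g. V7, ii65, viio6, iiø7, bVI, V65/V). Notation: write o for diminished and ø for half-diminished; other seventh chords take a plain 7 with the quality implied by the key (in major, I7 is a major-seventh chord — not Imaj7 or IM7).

bVI

Stacked in thirds the chord is Cb-Eb-Gb: a major triad on Cb.
Cb is the lowered sixth degree of Eb major (diatonic 6 would be C). This is a major triad on the lowered sixth degree, borrowed from the parallel minor.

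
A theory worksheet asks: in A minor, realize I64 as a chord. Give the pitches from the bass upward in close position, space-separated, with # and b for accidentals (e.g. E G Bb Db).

Scale degree 1 in A minor is A; here the chord built on it is altered to a major triad. I64 is the major tonic (Picardy third), borrowed from the parallel major.
So the chord is A-C#-E.
The figured bass 64 indicates second inversion, placing the fifth (E) in the bass: E-A-C#.

E A C#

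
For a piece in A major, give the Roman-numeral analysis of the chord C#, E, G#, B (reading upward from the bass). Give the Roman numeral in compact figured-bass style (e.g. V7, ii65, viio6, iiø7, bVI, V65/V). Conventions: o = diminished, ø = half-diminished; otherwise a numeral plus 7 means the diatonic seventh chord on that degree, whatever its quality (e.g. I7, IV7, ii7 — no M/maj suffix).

The pitches C#-E-G#-B form a minor seventh chord rooted on C#.
C# is scale degree 3 in A major, and a minor seventh chord on that degree is written iii7.

iii7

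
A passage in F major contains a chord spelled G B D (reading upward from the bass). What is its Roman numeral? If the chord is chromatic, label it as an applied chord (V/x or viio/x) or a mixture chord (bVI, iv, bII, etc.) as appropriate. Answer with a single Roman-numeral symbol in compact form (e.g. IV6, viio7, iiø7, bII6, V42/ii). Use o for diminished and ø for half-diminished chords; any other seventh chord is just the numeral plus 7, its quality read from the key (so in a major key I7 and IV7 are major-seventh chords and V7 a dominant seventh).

V/V

The pitches G-B-D form a major triad rooted on G.
G is not a diatonic chord root with this quality in F major, but it lies a perfect fifth above C (V), so the chord functions as an applied dominant of V.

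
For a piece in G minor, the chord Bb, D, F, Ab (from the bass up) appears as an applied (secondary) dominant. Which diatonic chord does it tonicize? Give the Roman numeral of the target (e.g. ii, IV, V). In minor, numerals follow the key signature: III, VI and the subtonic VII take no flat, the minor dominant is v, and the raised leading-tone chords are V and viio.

VI

The chord is a dominant seventh chord on Bb.
A dominant resolves down a perfect fifth: Bb → Eb. In G minor, Eb is scale degree 6, i.e. VI.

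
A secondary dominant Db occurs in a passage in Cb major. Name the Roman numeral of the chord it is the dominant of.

V

The chord is a major triad on Db.
A dominant resolves down a perfect fifth: Db → Gb. In Cb major, Gb is scale degree 5, i.e. V.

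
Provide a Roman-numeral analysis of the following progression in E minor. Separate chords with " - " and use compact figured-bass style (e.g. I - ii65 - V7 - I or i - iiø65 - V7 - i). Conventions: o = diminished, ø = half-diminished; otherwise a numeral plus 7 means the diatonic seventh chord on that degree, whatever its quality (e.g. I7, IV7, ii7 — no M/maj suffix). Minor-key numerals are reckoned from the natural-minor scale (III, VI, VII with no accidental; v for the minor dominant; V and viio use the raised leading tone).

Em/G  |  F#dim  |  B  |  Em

i6 - iio - V - i

Em/G: root E is the tonic; minor triad there is i6.
F#dim: diminished triad on F# = scale degree 2 → iio.
B has root B, degree 5 in E minor, so V.
Em: minor triad on E = scale degree 1 → i.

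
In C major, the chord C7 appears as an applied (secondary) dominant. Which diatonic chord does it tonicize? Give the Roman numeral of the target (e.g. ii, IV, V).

IV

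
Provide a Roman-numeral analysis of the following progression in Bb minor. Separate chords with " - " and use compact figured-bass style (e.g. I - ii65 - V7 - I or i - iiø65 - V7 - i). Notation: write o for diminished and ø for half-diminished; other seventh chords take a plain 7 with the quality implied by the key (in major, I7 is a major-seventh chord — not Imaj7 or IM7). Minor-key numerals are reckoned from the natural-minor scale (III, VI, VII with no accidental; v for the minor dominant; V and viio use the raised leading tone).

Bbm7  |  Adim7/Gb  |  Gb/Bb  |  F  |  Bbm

i7 - viio42 - VI6 - V - i

Bbm7 has root Bb, degree 1 in Bb minor, so i7.
Adim7/Gb: fully diminished seventh chord on A = scale degree 7 → viio42.
Gb/Bb: major triad on Gb = scale degree 6 → VI6.
F: root F is the dominant; major triad there is V.
Bbm has root Bb, degree 1 in Bb minor, so i.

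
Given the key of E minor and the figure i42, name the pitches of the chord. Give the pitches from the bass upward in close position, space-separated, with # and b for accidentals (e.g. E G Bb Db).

In E minor, the first degree is E, and the diatonic chord built there is a minor seventh chord.
Stacking thirds from E gives E-G-B-D.
The figured bass 42 indicates third inversion, placing the seventh (D) in the bass: D-E-G-B.

D E G B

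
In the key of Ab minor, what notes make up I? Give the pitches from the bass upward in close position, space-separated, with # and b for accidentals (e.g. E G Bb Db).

I is the major tonic (Picardy third), borrowed from the parallel major. In Ab minor that root is Ab.
So the chord is Ab-C-Eb.

Ab C Eb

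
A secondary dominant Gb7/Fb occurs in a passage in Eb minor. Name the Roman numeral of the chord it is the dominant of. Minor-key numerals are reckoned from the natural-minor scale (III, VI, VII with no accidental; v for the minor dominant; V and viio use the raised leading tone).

VI

The chord is a dominant seventh chord on Gb.
A dominant resolves down a perfect fifth: Gb → Cb. In Eb minor, Cb is scale degree 6, i.e. VI.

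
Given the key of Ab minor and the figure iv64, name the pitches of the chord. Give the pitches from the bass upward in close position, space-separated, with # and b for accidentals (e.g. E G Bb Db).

Ab Db Fb

The numeral's case and figure indicate a minor triad. In Ab minor its root, the fourth degree, is Db.
That chord is spelled Db-Fb-Ab.
The figured bass 64 indicates second inversion, placing the fifth (Ab) in the bass: Ab-Db-Fb.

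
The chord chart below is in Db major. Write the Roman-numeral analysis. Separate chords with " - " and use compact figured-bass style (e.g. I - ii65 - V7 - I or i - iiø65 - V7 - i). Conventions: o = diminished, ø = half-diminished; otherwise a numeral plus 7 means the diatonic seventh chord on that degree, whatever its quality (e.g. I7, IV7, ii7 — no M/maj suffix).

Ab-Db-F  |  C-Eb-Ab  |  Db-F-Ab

I64 - V6 - I

Ab-Db-F: root Db is the tonic; major triad there is I64.
C-Eb-Ab: root Ab is the dominant; major triad there is V6.
Db-F-Ab: root Db is the tonic; major triad there is I.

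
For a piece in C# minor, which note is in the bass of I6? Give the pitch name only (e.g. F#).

I in C# minor has root C#; the chord is C#-E#-G#.
The figure 6 means first inversion — the third is in the bass.

E#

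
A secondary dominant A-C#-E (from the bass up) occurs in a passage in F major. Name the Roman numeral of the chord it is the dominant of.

vi

The chord is a major triad on A.
A dominant resolves down a perfect fifth: A → D. In F major, D is scale degree 6, i.e. vi.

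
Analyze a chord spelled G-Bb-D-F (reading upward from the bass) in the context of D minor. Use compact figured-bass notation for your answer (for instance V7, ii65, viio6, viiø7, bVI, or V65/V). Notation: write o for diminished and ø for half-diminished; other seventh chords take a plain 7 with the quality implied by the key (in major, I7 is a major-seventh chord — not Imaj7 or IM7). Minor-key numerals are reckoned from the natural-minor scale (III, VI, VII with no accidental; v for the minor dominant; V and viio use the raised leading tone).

Stacked in thirds the chord is G-Bb-D-F: a minor seventh chord on G.
G is scale degree 4 in D minor, and a minor seventh chord on that degree is written iv7.

iv7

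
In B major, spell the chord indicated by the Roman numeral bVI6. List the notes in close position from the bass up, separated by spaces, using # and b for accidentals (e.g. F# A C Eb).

B D G

Scale degree 6 in B major is G#; lowering it a half step gives G. bVI6 is a major triad on the lowered sixth degree, borrowed from the parallel minor.
So the chord is G-B-D, a major triad.
The figured bass 6 indicates first inversion, placing the third (B) in the bass: B-D-G.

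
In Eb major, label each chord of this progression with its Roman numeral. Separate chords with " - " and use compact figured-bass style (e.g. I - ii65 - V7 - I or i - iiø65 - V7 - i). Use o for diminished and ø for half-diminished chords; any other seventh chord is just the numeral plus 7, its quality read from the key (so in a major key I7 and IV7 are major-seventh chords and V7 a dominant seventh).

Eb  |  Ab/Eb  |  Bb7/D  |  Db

Eb: root Eb is the tonic; major triad there is I.
Ab/Eb has root Ab, degree 4 in Eb major, so IV64.
Bb7/D: dominant seventh chord on Bb = scale degree 5 → V65.
Db is non-diatonic — bVII, a mixture chord from Eb minor.

I - IV64 - V65 - bVII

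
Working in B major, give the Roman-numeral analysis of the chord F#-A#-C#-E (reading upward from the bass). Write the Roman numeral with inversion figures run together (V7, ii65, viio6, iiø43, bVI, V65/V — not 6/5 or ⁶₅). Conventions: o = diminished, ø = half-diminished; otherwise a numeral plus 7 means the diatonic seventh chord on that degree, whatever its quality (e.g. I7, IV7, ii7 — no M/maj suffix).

Stacked in thirds the chord is F#-A#-C#-E: a dominant seventh chord on F#.
In B major, F# is the dominant; the diatonic dominant seventh chord there is V7.

V7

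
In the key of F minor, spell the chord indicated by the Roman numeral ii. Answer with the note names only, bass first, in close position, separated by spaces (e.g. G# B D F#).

G Bb D

Scale degree 2 in F minor is G; here the chord built on it is altered to a minor triad. ii is the minor supertonic, borrowed from the parallel major (the Dorian ii).
So the chord is G-Bb-D.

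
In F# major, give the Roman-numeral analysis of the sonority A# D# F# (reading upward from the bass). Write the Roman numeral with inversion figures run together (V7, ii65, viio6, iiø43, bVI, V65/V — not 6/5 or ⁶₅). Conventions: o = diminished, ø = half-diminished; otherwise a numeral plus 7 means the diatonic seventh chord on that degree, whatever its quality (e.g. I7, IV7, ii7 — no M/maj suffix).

vi64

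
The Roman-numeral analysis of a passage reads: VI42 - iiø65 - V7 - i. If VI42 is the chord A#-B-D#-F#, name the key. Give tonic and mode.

D# minor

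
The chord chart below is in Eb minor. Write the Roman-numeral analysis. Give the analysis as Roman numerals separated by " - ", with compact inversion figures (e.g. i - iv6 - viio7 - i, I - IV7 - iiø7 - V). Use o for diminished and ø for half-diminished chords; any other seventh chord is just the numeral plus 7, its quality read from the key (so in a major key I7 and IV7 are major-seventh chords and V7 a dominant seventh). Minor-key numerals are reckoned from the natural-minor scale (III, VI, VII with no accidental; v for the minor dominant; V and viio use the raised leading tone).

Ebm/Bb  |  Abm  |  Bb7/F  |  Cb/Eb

i64 - iv - V43 - VI6

Ebm/Bb has root Eb, degree 1 in Eb minor, so i64.
Abm: minor triad on Ab = scale degree 4 → iv.
Bb7/F: dominant seventh chord on Bb = scale degree 5 → V43.
Cb/Eb: major triad on Cb = scale degree 6 → VI6.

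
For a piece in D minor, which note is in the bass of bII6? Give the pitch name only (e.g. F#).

bII in D minor has root Eb; the chord is Eb-G-Bb.
The figure 6 means first inversion — the third is in the bass.

G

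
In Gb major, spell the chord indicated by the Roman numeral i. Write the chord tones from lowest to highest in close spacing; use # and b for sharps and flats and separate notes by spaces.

Scale degree 1 in Gb major is Gb; here the chord built on it is altered to a minor triad. i is the minor tonic, borrowed from the parallel minor.
So the chord is Gb-Bbb-Db.

Gb Bbb Db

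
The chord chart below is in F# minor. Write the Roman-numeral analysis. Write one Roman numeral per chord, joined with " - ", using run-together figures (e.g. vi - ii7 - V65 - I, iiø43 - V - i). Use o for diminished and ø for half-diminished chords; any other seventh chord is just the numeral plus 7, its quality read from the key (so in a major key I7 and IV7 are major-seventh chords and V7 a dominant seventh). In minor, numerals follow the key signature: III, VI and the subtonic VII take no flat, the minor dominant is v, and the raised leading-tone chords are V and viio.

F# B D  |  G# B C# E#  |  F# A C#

iv64 - V43 - i

F#-B-D: root B is the subdominant; minor triad there is iv64.
G#-B-C#-E#: dominant seventh chord on C# = scale degree 5 → V43.
F#-A-C# has root F#, degree 1 in F# minor, so i.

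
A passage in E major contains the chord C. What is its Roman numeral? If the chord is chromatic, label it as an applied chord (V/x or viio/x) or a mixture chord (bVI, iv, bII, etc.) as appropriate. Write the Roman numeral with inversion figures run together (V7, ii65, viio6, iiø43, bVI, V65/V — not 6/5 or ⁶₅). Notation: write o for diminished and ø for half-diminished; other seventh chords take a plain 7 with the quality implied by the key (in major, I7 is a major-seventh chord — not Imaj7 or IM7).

bVI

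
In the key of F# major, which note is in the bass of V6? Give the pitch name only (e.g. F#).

E#

V in F# major has root C#; the chord is C#-E#-G#.
The figure 6 means first inversion — the third is in the bass.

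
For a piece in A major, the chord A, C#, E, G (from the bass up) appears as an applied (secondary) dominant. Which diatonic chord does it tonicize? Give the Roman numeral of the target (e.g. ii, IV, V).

The chord is a dominant seventh chord on A.
A dominant resolves down a perfect fifth: A → D. In A major, D is scale degree 4, i.e. IV.

IV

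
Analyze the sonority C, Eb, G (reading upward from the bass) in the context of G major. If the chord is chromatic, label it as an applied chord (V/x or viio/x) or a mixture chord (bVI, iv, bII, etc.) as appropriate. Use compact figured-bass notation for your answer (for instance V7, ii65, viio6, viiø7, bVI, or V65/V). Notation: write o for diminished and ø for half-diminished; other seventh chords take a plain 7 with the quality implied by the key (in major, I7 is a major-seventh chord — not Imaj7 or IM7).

Stacked in thirds the chord is C-Eb-G: a minor triad on C.
C is the fourth degree of G major. This is the minor subdominant, borrowed from the parallel minor.

iv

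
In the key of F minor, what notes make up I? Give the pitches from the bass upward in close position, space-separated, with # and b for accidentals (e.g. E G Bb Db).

F A C

Scale degree 1 in F minor is F; here the chord built on it is altered to a major triad. I is the major tonic (Picardy third), borrowed from the parallel major.
So the chord is F-A-C, a major triad.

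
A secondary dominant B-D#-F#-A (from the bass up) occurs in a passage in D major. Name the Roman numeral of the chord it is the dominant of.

The chord is a dominant seventh chord on B.
A dominant resolves down a perfect fifth: B → E. In D major, E is scale degree 2, i.e. ii.

ii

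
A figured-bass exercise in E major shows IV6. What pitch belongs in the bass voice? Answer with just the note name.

IV in E major has root A; the chord is A-C#-E.
The figure 6 means first inversion — the third is in the bass.

C#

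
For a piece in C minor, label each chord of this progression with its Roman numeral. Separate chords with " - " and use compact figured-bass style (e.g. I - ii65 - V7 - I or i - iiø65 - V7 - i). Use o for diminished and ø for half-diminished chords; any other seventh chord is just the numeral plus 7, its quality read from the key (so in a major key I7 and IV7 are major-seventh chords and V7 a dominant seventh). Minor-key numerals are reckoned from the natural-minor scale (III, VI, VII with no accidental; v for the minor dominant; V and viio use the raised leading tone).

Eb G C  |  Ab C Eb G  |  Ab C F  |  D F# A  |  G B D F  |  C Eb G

Eb-G-C has root C, degree 1 in C minor, so i6.
Ab-C-Eb-G has root Ab, degree 6 in C minor, so VI7.
Ab-C-F: minor triad on F = scale degree 4 → iv6.
D-F#-A: chromatic; D is V of V, so V/V.
G-B-D-F has root G, degree 5 in C minor, so V7.
C-Eb-G has root C, degree 1 in C minor, so i.

i6 - VI7 - iv6 - V/V - V7 - i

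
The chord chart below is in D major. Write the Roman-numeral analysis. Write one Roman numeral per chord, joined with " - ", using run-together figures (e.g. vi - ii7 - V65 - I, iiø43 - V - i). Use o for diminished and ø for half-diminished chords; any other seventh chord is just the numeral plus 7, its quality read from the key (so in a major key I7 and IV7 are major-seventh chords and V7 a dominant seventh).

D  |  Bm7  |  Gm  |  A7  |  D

I - vi7 - iv - V7 - I

D: root D is the tonic; major triad there is I.
Bm7: root B is the submediant; minor seventh chord there is vi7.
Gm: minor triad on G — chromatic; iv (borrowed from the parallel minor).
A7: root A is the dominant; dominant seventh chord there is V7.
D: major triad on D = scale degree 1 → I.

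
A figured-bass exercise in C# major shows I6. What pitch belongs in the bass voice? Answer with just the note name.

E#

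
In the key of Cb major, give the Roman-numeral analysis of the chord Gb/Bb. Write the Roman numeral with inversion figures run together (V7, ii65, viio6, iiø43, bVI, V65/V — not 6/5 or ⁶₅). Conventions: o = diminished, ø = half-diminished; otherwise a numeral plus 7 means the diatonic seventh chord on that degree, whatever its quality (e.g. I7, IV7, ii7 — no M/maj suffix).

The pitches Gb-Bb-Db form a major triad rooted on Gb.
In Cb major, Gb is the dominant; the diatonic major triad there is V.
With Bb in the bass the chord is in first inversion, so the figured bass is 6.

V6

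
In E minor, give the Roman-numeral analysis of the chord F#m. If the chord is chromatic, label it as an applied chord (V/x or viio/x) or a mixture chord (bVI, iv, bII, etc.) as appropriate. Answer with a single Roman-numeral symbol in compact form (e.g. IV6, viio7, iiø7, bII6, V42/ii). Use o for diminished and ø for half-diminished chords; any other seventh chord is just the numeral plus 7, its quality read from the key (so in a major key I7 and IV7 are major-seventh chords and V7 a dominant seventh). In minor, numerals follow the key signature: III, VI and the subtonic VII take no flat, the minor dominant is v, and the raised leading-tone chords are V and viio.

The pitches F#-A-C# form a minor triad rooted on F#.
F# is the second degree of E minor. This is the minor supertonic, borrowed from the parallel major (the Dorian ii).

ii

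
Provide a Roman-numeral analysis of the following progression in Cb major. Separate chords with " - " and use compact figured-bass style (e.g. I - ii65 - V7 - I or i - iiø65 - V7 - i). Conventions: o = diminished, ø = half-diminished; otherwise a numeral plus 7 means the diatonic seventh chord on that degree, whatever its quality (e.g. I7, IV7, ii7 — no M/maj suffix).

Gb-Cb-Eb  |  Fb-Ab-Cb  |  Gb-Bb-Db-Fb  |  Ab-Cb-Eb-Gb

Gb-Cb-Eb: root Cb is the tonic; major triad there is I64.
Fb-Ab-Cb: root Fb is the subdominant; major triad there is IV.
Gb-Bb-Db-Fb: root Gb is the dominant; dominant seventh chord there is V7.
Ab-Cb-Eb-Gb: root Ab is the submediant; minor seventh chord there is vi7.

I64 - IV - V7 - vi7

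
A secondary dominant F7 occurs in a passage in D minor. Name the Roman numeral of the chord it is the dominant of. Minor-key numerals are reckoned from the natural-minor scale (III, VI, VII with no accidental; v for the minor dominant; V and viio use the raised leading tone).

The chord is a dominant seventh chord on F.
A dominant resolves down a perfect fifth: F → Bb. In D minor, Bb is scale degree 6, i.e. VI.

VI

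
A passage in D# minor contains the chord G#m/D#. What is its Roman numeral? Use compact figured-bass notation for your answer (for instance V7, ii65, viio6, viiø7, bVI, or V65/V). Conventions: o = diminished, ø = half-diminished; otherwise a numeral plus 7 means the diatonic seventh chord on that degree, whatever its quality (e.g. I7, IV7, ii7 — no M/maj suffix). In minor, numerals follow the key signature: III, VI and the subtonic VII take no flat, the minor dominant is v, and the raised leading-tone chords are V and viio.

Stacked in thirds the chord is G#-B-D#: a minor triad on G#.
G# is scale degree 4 in D# minor, and a minor triad on that degree is written iv.
With D# in the bass the chord is in second inversion, so the figured bass is 64.

iv64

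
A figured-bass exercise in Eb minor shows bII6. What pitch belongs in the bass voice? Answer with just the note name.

bII in Eb minor has root Fb; the chord is Fb-Ab-Cb.
The figure 6 means first inversion — the third is in the bass.

Ab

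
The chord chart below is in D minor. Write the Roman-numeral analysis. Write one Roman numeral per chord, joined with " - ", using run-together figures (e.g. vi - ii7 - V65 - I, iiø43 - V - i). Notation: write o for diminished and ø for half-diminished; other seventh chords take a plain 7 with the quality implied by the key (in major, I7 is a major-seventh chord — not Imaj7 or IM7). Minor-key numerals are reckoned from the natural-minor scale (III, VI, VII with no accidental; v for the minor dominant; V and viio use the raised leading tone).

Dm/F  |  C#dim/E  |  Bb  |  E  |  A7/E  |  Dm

i6 - viio6 - VI - V/V - V43 - i

Dm/F has root D, degree 1 in D minor, so i6.
C#dim/E: root C# is the leading tone; diminished triad there is viio6.
Bb: major triad on Bb = scale degree 6 → VI.
E: a major triad on E, the applied dominant of V → V/V.
A7/E: root A is the dominant; dominant seventh chord there is V43.
Dm has root D, degree 1 in D minor, so i.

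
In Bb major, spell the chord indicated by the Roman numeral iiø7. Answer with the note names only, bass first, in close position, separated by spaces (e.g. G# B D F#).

Scale degree 2 in Bb major is C; here the chord built on it is altered to a half-diminished seventh chord. iiø7 is the half-diminished supertonic seventh, borrowed from the parallel minor.
So the chord is C-Eb-Gb-Bb, a half-diminished seventh chord.

C Eb Gb Bb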